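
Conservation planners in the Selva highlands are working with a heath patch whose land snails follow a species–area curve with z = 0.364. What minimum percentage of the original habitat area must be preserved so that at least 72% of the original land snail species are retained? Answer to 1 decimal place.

Need (A_new/A_old)^0.364 = 0.72, so A_new/A_old = 0.72^(1/0.364) = 0.72^2.747
ln(A_new/A_old) = ln 0.72 / 0.364 = -0.3285 / 0.364 = -0.9025
A_new/A_old = e^-0.9025 ≈ 0.4056

40.6%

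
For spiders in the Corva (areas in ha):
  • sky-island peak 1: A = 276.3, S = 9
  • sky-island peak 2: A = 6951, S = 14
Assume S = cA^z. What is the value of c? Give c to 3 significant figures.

z = ln(S₂/S₁) / ln(A₂/A₁) = ln(14/9) / ln(6951/276.3) = 0.4418 / 3.2252 = 0.1370
c = S₁ / A₁^z = 9 / 276.3^0.1370 = 9 / 2.16 = 4.167

4.17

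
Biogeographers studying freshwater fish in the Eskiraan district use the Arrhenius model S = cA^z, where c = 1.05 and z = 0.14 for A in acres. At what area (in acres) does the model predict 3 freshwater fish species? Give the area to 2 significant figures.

3 = 1.05 × A^0.14  ⇒  A^0.14 = 3/1.05 = 2.857
ln A = ln(2.857) / 0.14 = 1.0498 / 0.14 = 7.4987
A = e^7.4987 ≈ 1806 acres

1800 acres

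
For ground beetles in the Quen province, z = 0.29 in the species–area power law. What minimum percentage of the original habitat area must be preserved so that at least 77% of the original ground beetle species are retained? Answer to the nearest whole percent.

41%

Need (A_new/A_old)^0.29 = 0.77, so A_new/A_old = 0.77^(1/0.29) = 0.77^3.448
ln(A_new/A_old) = ln 0.77 / 0.29 = -0.2614 / 0.29 = -0.9013
A_new/A_old = e^-0.9013 ≈ 0.4061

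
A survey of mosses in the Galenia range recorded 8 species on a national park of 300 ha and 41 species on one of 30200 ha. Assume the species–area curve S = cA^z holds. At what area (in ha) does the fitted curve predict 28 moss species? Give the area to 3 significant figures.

z = ln(41/8) / ln(30200/300) = 1.6341 / 4.6118 = 0.3543
c = 8 / 300^0.3543 = 8 / 7.546 = 1.06
A = (28/1.06)^(1/0.3543) ⇒ ln A = ln(26.41)/0.3543 = 9.2393
A = e^9.2393 ≈ 10294 ha

10300 ha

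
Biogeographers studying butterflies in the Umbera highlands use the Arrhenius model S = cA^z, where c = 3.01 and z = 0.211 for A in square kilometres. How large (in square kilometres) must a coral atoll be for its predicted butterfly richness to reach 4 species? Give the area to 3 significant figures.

3.85 square kilometres

4 = 3.01 × A^0.211  ⇒  A^0.211 = 4/3.01 = 1.329
ln A = ln(1.329) / 0.211 = 0.2844 / 0.211 = 1.3477
A = e^1.3477 ≈ 3.848 square kilometres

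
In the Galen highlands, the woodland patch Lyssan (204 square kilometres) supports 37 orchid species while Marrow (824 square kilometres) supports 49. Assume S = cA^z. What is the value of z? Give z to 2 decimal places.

Taking logs: ln S = ln c + z ln A, so z = (ln S₂ − ln S₁)/(ln A₂ − ln A₁).
z = ln(49/37) / ln(824/204) = ln(1.324) / ln(4.039) = 0.2809 / 1.3961 = 0.2012

0.20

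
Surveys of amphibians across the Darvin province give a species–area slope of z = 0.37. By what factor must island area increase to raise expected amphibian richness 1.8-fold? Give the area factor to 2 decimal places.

4.90

(A₂/A₁)^0.37 = 1.8, so A₂/A₁ = 1.8^(1/0.37) = 1.8^2.703
ln(A₂/A₁) = ln 1.8 / 0.37 = 0.5878 / 0.37 = 1.5886
A₂/A₁ = e^1.5886 ≈ 4.897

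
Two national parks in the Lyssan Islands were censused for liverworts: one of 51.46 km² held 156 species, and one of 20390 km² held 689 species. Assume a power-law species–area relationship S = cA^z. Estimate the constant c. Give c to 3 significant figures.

z = ln(S₂/S₁) / ln(A₂/A₁) = ln(689/156) / ln(20390/51.46) = 1.4854 / 5.9820 = 0.2483
c = S₁ / A₁^z = 156 / 51.46^0.2483 = 156 / 2.661 = 58.63

58.6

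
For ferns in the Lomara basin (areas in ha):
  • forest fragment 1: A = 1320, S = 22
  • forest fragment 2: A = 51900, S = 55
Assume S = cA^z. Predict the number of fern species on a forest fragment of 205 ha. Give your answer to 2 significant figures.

14

z = ln(55/22) / ln(51900/1320) = 0.9163 / 3.6717 = 0.2496
c = 22 / 1320^0.2496 = 22 / 6.008 = 3.662
S₃ = 3.662 × 205^0.2496 = 3.662 × 3.775 ≈ 13.82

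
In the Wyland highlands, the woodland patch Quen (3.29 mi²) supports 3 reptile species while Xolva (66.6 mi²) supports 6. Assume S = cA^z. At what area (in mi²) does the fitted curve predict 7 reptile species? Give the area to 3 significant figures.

z = ln(6/3) / ln(66.6/3.29) = 0.6931 / 3.0078 = 0.2304
c = 3 / 3.29^0.2304 = 3 / 1.316 = 2.28
A = (7/2.28)^(1/0.2304) ⇒ ln A = ln(3.07)/0.2304 = 4.8676
A = e^4.8676 ≈ 130 mi²

130 mi²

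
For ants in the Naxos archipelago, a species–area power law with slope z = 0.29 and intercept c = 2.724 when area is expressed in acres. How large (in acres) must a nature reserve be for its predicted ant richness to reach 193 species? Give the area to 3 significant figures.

2400000 acres

193 = 2.724 × A^0.29  ⇒  A^0.29 = 193/2.724 = 70.85
ln A = ln(70.85) / 0.29 = 4.2606 / 0.29 = 14.6917
A = e^14.6917 ≈ 2401696 acres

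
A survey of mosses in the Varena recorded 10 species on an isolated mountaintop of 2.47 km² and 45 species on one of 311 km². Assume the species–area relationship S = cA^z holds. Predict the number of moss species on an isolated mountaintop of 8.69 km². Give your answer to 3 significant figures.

14.8

z = ln(45/10) / ln(311/2.47) = 1.5041 / 4.8356 = 0.3110
c = 10 / 2.47^0.3110 = 10 / 1.325 = 7.548
S₃ = 7.548 × 8.69^0.3110 = 7.548 × 1.959 ≈ 14.79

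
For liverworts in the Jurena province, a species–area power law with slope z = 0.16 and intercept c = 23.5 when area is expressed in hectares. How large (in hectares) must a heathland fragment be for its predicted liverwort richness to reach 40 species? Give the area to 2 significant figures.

28 hectares

40 = 23.5 × A^0.16  ⇒  A^0.16 = 40/23.5 = 1.702
ln A = ln(1.702) / 0.16 = 0.5319 / 0.16 = 3.3242
A = e^3.3242 ≈ 27.78 hectares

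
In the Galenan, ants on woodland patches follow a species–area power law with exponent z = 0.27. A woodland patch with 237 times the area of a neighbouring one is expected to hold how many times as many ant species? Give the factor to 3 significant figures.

S₂/S₁ = (A₂/A₁)^z = 237^0.27
ln(S₂/S₁) = 0.27 × ln 237 = 0.27 × 5.4681 = 1.4764
S₂/S₁ = e^1.4764 ≈ 4.377

4.38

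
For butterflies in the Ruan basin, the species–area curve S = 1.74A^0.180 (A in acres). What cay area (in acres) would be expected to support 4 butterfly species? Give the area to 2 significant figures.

4 = 1.74 × A^0.18  ⇒  A^0.18 = 4/1.74 = 2.299
ln A = ln(2.299) / 0.18 = 0.8324 / 0.18 = 4.6245
A = e^4.6245 ≈ 102 acres

100 acres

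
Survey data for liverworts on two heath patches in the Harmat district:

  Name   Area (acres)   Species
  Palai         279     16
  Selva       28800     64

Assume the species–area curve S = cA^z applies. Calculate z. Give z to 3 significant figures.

0.299

Taking logs: ln S = ln c + z ln A, so z = (ln S₂ − ln S₁)/(ln A₂ − ln A₁).
z = ln(64/16) / ln(28800/279) = ln(4) / ln(103.2) = 1.3863 / 4.6369 = 0.2990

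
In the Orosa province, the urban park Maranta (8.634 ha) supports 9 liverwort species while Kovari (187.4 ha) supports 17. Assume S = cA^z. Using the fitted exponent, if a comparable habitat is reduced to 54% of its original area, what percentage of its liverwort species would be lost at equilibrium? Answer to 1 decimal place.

z = ln(17/9) / ln(187.4/8.634) = 0.6360 / 3.0775 = 0.2067
S_new/S_old = (A_new/A_old)^z = 0.54^0.2067 = exp(0.2067 × -0.6162) = 0.8804
Fraction lost = 1 − 0.8804 = 0.1196

12.0%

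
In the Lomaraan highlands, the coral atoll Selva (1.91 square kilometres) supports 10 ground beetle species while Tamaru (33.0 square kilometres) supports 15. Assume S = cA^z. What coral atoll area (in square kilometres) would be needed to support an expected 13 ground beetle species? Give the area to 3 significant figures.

12.1 square kilometres

z = ln(15/10) / ln(33/1.91) = 0.4055 / 2.8494 = 0.1423
c = 10 / 1.91^0.1423 = 10 / 1.096 = 9.12
A = (13/9.12)^(1/0.1423) ⇒ ln A = ln(1.425)/0.1423 = 2.4909
A = e^2.4909 ≈ 12.07 square kilometres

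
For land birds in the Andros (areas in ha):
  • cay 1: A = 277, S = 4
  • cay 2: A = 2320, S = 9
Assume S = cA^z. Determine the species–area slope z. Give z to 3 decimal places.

0.382

Taking logs: ln S = ln c + z ln A, so z = (ln S₂ − ln S₁)/(ln A₂ − ln A₁).
z = ln(9/4) / ln(2320/277) = ln(2.25) / ln(8.375) = 0.8109 / 2.1253 = 0.3816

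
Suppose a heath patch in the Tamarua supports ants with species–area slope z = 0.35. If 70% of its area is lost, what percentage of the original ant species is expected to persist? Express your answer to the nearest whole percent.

S_new/S_old = (A_new/A_old)^z = 0.3^0.35
= exp(0.35 × ln 0.3) = exp(0.35 × -1.2040) = exp(-0.4214) ≈ 0.6561

66%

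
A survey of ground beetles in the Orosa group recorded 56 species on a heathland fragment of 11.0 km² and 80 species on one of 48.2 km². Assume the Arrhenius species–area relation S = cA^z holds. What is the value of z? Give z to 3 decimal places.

Taking logs: ln S = ln c + z ln A, so z = (ln S₂ − ln S₁)/(ln A₂ − ln A₁).
z = ln(80/56) / ln(48.2/11) = ln(1.429) / ln(4.382) = 0.3567 / 1.4775 = 0.2414

0.241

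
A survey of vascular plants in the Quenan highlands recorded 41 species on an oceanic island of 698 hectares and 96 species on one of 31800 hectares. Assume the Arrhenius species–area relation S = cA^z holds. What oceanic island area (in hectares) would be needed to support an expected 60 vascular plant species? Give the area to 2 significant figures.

z = ln(96/41) / ln(31800/698) = 0.8508 / 3.8190 = 0.2228
c = 41 / 698^0.2228 = 41 / 4.301 = 9.533
A = (60/9.533)^(1/0.2228) ⇒ ln A = ln(6.294)/0.2228 = 8.2574
A = e^8.2574 ≈ 3856 hectares

3900 hectares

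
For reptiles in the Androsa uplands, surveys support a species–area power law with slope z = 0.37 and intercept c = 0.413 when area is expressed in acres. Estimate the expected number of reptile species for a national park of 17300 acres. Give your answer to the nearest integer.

S = 0.413 × 17300^0.37
ln S = ln 0.413 + 0.37 × ln 17300 = -0.8843 + 0.37 × 9.7585 = 2.7263
S = e^2.7263 ≈ 15.28

15 species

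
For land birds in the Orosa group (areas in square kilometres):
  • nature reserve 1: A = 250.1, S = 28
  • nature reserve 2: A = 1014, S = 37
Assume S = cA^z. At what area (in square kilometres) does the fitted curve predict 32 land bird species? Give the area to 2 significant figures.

490 square kilometres

z = ln(37/28) / ln(1014/250.1) = 0.2787 / 1.3998 = 0.1991
c = 28 / 250.1^0.1991 = 28 / 3.003 = 9.325
A = (32/9.325)^(1/0.1991) ⇒ ln A = ln(3.431)/0.1991 = 6.1925
A = e^6.1925 ≈ 489.1 square kilometres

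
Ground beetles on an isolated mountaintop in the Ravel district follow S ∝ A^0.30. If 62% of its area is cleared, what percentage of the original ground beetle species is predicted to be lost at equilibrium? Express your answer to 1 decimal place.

S_new/S_old = (A_new/A_old)^z = 0.38^0.3
= exp(0.3 × ln 0.38) = exp(0.3 × -0.9676) = exp(-0.2903) ≈ 0.7481
Fraction lost = 1 − 0.7481 = 0.2519

25.2%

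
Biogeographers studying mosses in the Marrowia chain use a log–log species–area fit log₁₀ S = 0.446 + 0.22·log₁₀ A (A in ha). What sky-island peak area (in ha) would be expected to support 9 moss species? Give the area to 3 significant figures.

204 ha

9 = 2.793 × A^0.22  ⇒  A^0.22 = 9/2.793 = 3.223
ln A = ln(3.223) / 0.22 = 1.1703 / 0.22 = 5.3194
A = e^5.3194 ≈ 204.3 ha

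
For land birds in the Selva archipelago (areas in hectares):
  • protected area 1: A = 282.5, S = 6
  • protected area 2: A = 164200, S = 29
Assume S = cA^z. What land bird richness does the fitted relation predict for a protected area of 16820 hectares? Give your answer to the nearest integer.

z = ln(29/6) / ln(164200/282.5) = 1.5755 / 6.3652 = 0.2475
c = 6 / 282.5^0.2475 = 6 / 4.043 = 1.484
S₃ = 1.484 × 16820^0.2475 = 1.484 × 11.12 ≈ 16.5

16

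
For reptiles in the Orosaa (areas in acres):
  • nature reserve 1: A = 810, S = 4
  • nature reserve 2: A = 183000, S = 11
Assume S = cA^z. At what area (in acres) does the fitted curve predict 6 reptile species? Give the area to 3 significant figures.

z = ln(11/4) / ln(183000/810) = 1.0116 / 5.4202 = 0.1866
c = 4 / 810^0.1866 = 4 / 3.49 = 1.146
A = (6/1.146)^(1/0.1866) ⇒ ln A = ln(5.235)/0.1866 = 8.8695
A = e^8.8695 ≈ 7112 acres

7110 acres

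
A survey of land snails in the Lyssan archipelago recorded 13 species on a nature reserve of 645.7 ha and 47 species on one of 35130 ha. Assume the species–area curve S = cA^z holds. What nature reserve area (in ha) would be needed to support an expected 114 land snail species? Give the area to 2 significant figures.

550000 ha

z = ln(47/13) / ln(35130/645.7) = 1.2852 / 3.9965 = 0.3216
c = 13 / 645.7^0.3216 = 13 / 8.01 = 1.623
A = (114/1.623)^(1/0.3216) ⇒ ln A = ln(70.25)/0.3216 = 13.2221
A = e^13.2221 ≈ 552435 ha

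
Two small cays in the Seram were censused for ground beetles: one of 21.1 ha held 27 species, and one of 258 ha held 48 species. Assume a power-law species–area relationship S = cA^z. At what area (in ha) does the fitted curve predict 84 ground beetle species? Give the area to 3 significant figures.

z = ln(48/27) / ln(258/21.1) = 0.5754 / 2.5037 = 0.2298
c = 27 / 21.1^0.2298 = 27 / 2.015 = 13.4
A = (84/13.4)^(1/0.2298) ⇒ ln A = ln(6.27)/0.2298 = 7.9881
A = e^7.9881 ≈ 2946 ha

2950 ha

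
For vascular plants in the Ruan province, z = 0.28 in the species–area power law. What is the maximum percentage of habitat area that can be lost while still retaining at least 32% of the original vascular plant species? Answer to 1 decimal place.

98.3%

Need (A_new/A_old)^0.28 = 0.32, so A_new/A_old = 0.32^(1/0.28) = 0.32^3.571
ln(A_new/A_old) = ln 0.32 / 0.28 = -1.1394 / 0.28 = -4.0694
A_new/A_old = e^-4.0694 ≈ 0.01709
Fraction that can be lost = 1 − 0.01709 = 0.9829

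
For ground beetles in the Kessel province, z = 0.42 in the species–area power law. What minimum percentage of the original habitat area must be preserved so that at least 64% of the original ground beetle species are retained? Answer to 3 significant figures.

34.6%

Need (A_new/A_old)^0.42 = 0.64, so A_new/A_old = 0.64^(1/0.42) = 0.64^2.381
ln(A_new/A_old) = ln 0.64 / 0.42 = -0.4463 / 0.42 = -1.0626
A_new/A_old = e^-1.0626 ≈ 0.3456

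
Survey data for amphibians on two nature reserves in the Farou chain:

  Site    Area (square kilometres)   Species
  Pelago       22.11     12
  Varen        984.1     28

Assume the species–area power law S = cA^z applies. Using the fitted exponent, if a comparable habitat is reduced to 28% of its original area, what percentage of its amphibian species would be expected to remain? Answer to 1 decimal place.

z = ln(28/12) / ln(984.1/22.11) = 0.8473 / 3.7957 = 0.2232
S_new/S_old = (A_new/A_old)^z = 0.28^0.2232 = exp(0.2232 × -1.2730) = 0.7526

75.3%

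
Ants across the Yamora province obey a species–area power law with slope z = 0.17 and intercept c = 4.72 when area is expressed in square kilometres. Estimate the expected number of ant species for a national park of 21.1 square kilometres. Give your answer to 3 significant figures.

7.93

S = 4.72 × 21.1^0.17 = 4.72 × 1.679 ≈ 7.926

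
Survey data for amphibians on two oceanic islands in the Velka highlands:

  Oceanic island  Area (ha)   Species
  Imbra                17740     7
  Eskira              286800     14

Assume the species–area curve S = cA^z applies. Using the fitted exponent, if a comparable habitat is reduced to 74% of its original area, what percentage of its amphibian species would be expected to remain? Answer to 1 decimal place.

z = ln(14/7) / ln(286800/17740) = 0.6931 / 2.7830 = 0.2491
S_new/S_old = (A_new/A_old)^z = 0.74^0.2491 = exp(0.2491 × -0.3011) = 0.9277

92.8%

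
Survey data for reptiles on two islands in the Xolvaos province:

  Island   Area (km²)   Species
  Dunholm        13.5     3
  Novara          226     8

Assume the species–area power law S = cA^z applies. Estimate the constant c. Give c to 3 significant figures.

z = ln(S₂/S₁) / ln(A₂/A₁) = ln(8/3) / ln(226/13.5) = 0.9808 / 2.8178 = 0.3481
c = S₁ / A₁^z = 3 / 13.5^0.3481 = 3 / 2.474 = 1.212

1.21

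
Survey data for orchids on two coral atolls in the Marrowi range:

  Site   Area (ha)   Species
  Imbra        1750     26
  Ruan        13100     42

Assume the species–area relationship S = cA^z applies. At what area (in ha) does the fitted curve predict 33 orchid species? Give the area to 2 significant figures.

z = ln(42/26) / ln(13100/1750) = 0.4796 / 2.0130 = 0.2382
c = 26 / 1750^0.2382 = 26 / 5.924 = 4.389
A = (33/4.389)^(1/0.2382) ⇒ ln A = ln(7.519)/0.2382 = 8.4681
A = e^8.4681 ≈ 4760 ha

4800 ha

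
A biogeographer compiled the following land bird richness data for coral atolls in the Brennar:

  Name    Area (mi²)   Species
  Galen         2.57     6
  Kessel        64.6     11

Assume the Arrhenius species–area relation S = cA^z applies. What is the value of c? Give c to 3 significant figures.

z = ln(S₂/S₁) / ln(A₂/A₁) = ln(11/6) / ln(64.6/2.57) = 0.6061 / 3.2243 = 0.1880
c = S₁ / A₁^z = 6 / 2.57^0.1880 = 6 / 1.194 = 5.024

5.02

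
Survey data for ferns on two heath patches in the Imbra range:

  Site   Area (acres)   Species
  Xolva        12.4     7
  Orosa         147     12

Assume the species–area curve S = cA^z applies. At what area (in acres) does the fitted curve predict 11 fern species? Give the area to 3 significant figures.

98.6 acres

z = ln(12/7) / ln(147/12.4) = 0.5390 / 2.4727 = 0.2180
c = 7 / 12.4^0.2180 = 7 / 1.731 = 4.044
A = (11/4.044)^(1/0.2180) ⇒ ln A = ln(2.72)/0.2180 = 4.5913
A = e^4.5913 ≈ 98.62 acres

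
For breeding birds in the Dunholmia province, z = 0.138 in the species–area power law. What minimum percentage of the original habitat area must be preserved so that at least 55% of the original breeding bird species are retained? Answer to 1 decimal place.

Need (A_new/A_old)^0.138 = 0.55, so A_new/A_old = 0.55^(1/0.138) = 0.55^7.246
ln(A_new/A_old) = ln 0.55 / 0.138 = -0.5978 / 0.138 = -4.3322
A_new/A_old = e^-4.3322 ≈ 0.01314

1.3%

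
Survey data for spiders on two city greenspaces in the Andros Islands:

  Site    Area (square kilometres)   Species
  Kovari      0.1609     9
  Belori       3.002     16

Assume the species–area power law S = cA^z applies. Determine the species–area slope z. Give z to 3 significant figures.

0.197

Taking logs: ln S = ln c + z ln A, so z = (ln S₂ − ln S₁)/(ln A₂ − ln A₁).
z = ln(16/9) / ln(3.002/0.1609) = ln(1.778) / ln(18.66) = 0.5754 / 2.9263 = 0.1966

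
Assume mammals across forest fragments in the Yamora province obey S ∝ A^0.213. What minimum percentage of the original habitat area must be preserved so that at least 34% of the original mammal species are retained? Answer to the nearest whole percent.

1%

Need (A_new/A_old)^0.213 = 0.34, so A_new/A_old = 0.34^(1/0.213) = 0.34^4.695
ln(A_new/A_old) = ln 0.34 / 0.213 = -1.0788 / 0.213 = -5.0648
A_new/A_old = e^-5.0648 ≈ 0.006315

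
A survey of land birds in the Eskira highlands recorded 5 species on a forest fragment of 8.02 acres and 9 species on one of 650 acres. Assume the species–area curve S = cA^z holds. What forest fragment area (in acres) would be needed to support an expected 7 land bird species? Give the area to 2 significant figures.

99 acres

z = ln(9/5) / ln(650/8.02) = 0.5878 / 4.3950 = 0.1337
c = 5 / 8.02^0.1337 = 5 / 1.321 = 3.785
A = (7/3.785)^(1/0.1337) ⇒ ln A = ln(1.849)/0.1337 = 4.5978
A = e^4.5978 ≈ 99.27 acres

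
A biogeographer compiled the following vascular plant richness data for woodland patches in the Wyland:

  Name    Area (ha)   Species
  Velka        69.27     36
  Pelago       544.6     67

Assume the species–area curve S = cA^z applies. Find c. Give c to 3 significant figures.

z = ln(S₂/S₁) / ln(A₂/A₁) = ln(67/36) / ln(544.6/69.27) = 0.6212 / 2.0620 = 0.3012
c = S₁ / A₁^z = 36 / 69.27^0.3012 = 36 / 3.585 = 10.04

10.0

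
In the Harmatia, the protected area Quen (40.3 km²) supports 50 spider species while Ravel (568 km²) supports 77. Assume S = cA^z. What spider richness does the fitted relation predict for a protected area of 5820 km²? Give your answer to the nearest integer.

z = ln(77/50) / ln(568/40.3) = 0.4318 / 2.6458 = 0.1632
c = 50 / 40.3^0.1632 = 50 / 1.828 = 27.35
S₃ = 27.35 × 5820^0.1632 = 27.35 × 4.116 ≈ 112.6

113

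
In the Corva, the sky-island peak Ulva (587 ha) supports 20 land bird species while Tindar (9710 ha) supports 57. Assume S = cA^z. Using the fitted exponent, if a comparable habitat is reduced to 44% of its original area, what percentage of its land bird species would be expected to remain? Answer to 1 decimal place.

z = ln(57/20) / ln(9710/587) = 1.0473 / 2.8059 = 0.3733
S_new/S_old = (A_new/A_old)^z = 0.44^0.3733 = exp(0.3733 × -0.8210) = 0.7361

73.6%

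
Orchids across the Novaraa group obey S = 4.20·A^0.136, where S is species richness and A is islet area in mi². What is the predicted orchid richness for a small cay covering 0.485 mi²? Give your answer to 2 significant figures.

S = 4.2 × 0.485^0.136
ln S = ln 4.2 + 0.136 × ln 0.485 = 1.4351 + 0.136 × -0.7236 = 1.3367
S = e^1.3367 ≈ 3.806

3.8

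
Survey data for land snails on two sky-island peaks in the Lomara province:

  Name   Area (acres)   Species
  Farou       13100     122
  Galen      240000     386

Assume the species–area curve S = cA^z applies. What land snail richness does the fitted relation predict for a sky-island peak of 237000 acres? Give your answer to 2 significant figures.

z = ln(386/122) / ln(240000/13100) = 1.1518 / 2.9080 = 0.3961
c = 122 / 13100^0.3961 = 122 / 42.73 = 2.855
S₃ = 2.855 × 237000^0.3961 = 2.855 × 134.5 ≈ 384.1

380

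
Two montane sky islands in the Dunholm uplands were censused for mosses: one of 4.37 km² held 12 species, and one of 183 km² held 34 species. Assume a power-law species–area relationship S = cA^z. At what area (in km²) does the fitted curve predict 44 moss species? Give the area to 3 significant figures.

z = ln(34/12) / ln(183/4.37) = 1.0415 / 3.7347 = 0.2789
c = 12 / 4.37^0.2789 = 12 / 1.509 = 7.954
A = (44/7.954)^(1/0.2789) ⇒ ln A = ln(5.532)/0.2789 = 6.1341
A = e^6.1341 ≈ 461.3 km²

461 km²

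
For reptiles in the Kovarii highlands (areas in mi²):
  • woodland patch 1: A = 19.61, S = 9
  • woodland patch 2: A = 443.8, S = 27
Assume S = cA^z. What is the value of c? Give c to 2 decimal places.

z = ln(S₂/S₁) / ln(A₂/A₁) = ln(27/9) / ln(443.8/19.61) = 1.0986 / 3.1193 = 0.3522
c = S₁ / A₁^z = 9 / 19.61^0.3522 = 9 / 2.852 = 3.155

3.16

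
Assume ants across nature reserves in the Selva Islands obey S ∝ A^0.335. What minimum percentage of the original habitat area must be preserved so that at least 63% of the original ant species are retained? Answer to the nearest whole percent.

25%

Need (A_new/A_old)^0.335 = 0.63, so A_new/A_old = 0.63^(1/0.335) = 0.63^2.985
ln(A_new/A_old) = ln 0.63 / 0.335 = -0.4620 / 0.335 = -1.3792
A_new/A_old = e^-1.3792 ≈ 0.2518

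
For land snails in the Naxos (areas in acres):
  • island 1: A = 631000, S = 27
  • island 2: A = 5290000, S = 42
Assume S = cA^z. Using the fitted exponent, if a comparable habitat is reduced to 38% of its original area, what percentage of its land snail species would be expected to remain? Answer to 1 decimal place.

81.8%

z = ln(42/27) / ln(5290000/631000) = 0.4418 / 2.1263 = 0.2078
S_new/S_old = (A_new/A_old)^z = 0.38^0.2078 = exp(0.2078 × -0.9676) = 0.8179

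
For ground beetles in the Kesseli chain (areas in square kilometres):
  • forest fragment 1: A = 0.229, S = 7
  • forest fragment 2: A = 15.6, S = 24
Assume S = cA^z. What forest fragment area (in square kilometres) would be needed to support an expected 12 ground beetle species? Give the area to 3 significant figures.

z = ln(24/7) / ln(15.6/0.229) = 1.2321 / 4.2213 = 0.2919
c = 7 / 0.229^0.2919 = 7 / 0.6503 = 10.76
A = (12/10.76)^(1/0.2919) ⇒ ln A = ln(1.115)/0.2919 = 0.3726
A = e^0.3726 ≈ 1.451 square kilometres

1.45 square kilometres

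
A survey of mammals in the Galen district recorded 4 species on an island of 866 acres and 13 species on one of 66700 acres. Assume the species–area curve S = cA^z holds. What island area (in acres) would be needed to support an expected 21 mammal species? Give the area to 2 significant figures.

390000 acres

z = ln(13/4) / ln(66700/866) = 1.1787 / 4.3441 = 0.2713
c = 4 / 866^0.2713 = 4 / 6.266 = 0.6383
A = (21/0.6383)^(1/0.2713) ⇒ ln A = ln(32.9)/0.2713 = 12.8755
A = e^12.8755 ≈ 390618 acres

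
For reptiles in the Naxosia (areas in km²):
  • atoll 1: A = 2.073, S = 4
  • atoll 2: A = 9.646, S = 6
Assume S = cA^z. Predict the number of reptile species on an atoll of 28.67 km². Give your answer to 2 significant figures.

8.0

z = ln(6/4) / ln(9.646/2.073) = 0.4055 / 1.5375 = 0.2637
c = 4 / 2.073^0.2637 = 4 / 1.212 = 3.3
S₃ = 3.3 × 28.67^0.2637 = 3.3 × 2.423 ≈ 7.997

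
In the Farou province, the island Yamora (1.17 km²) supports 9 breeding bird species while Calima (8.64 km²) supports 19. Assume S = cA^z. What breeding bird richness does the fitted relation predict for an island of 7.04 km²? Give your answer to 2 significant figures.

z = ln(19/9) / ln(8.64/1.17) = 0.7472 / 1.9994 = 0.3737
c = 9 / 1.17^0.3737 = 9 / 1.06 = 8.487
S₃ = 8.487 × 7.04^0.3737 = 8.487 × 2.074 ≈ 17.6

18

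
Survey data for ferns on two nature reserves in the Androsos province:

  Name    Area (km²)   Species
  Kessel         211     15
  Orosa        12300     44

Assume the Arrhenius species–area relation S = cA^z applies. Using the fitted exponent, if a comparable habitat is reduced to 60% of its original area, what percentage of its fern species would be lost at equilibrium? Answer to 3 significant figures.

z = ln(44/15) / ln(12300/211) = 1.0761 / 4.0655 = 0.2647
S_new/S_old = (A_new/A_old)^z = 0.6^0.2647 = exp(0.2647 × -0.5108) = 0.8735
Fraction lost = 1 − 0.8735 = 0.1265

12.6%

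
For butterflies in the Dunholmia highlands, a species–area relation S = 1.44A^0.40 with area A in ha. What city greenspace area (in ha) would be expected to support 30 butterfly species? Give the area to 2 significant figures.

2000 ha

30 = 1.44 × A^0.4  ⇒  A^0.4 = 30/1.44 = 20.83
ln A = ln(20.83) / 0.4 = 3.0366 / 0.4 = 7.5914
A = e^7.5914 ≈ 1981 ha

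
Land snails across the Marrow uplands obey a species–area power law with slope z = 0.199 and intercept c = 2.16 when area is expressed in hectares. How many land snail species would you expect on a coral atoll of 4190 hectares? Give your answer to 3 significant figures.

11.4

S = 2.16 × 4190^0.199
ln S = ln 2.16 + 0.199 × ln 4190 = 0.7701 + 0.199 × 8.3405 = 2.4299
S = e^2.4299 ≈ 11.36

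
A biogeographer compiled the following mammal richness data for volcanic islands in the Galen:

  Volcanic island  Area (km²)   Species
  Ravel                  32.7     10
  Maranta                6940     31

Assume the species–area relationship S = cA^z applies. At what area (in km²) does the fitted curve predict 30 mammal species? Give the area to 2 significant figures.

z = ln(31/10) / ln(6940/32.7) = 1.1314 / 5.3577 = 0.2112
c = 10 / 32.7^0.2112 = 10 / 2.088 = 4.788
A = (30/4.788)^(1/0.2112) ⇒ ln A = ln(6.265)/0.2112 = 8.6898
A = e^8.6898 ≈ 5942 km²

5900 km²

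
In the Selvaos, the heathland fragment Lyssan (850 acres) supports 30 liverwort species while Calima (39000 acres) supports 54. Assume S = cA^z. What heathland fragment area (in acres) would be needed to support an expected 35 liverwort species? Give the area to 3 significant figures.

2320 acres

z = ln(54/30) / ln(39000/850) = 0.5878 / 3.8261 = 0.1536
c = 30 / 850^0.1536 = 30 / 2.819 = 10.64
A = (35/10.64)^(1/0.1536) ⇒ ln A = ln(3.288)/0.1536 = 7.7486
A = e^7.7486 ≈ 2318 acres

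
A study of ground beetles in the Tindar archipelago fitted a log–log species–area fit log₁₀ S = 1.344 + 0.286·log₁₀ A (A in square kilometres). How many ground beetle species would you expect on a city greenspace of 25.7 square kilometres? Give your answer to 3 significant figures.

S = 22.08 × 25.7^0.286
ln S = ln 22.08 + 0.286 × ln 25.7 = 3.0947 + 0.286 × 3.2465 = 4.0232
S = e^4.0232 ≈ 55.88

55.9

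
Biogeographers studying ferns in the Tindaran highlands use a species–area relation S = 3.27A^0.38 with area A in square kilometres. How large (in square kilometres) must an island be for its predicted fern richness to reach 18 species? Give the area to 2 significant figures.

18 = 3.27 × A^0.38  ⇒  A^0.38 = 18/3.27 = 5.505
ln A = ln(5.505) / 0.38 = 1.7056 / 0.38 = 4.4884
A = e^4.4884 ≈ 88.98 square kilometres

89 square kilometres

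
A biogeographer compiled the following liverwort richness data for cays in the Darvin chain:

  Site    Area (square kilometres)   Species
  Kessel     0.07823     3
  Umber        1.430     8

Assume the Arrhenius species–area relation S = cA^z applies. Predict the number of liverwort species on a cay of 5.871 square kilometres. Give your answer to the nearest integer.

13

z = ln(8/3) / ln(1.43/0.07823) = 0.9808 / 2.9058 = 0.3375
c = 3 / 0.07823^0.3375 = 3 / 0.4231 = 7.09
S₃ = 7.09 × 5.871^0.3375 = 7.09 × 1.818 ≈ 12.89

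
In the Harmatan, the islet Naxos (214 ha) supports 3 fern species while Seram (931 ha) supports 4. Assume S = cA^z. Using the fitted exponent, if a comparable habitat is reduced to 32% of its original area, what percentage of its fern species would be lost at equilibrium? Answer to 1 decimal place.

20.0%

z = ln(4/3) / ln(931/214) = 0.2877 / 1.4703 = 0.1957
S_new/S_old = (A_new/A_old)^z = 0.32^0.1957 = exp(0.1957 × -1.1394) = 0.8002
Fraction lost = 1 − 0.8002 = 0.1998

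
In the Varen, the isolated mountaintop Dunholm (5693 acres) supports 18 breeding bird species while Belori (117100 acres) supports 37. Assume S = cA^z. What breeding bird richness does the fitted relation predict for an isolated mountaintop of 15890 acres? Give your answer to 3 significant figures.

23.0

z = ln(37/18) / ln(117100/5693) = 0.7205 / 3.0238 = 0.2383
c = 18 / 5693^0.2383 = 18 / 7.85 = 2.293
S₃ = 2.293 × 15890^0.2383 = 2.293 × 10.03 ≈ 22.99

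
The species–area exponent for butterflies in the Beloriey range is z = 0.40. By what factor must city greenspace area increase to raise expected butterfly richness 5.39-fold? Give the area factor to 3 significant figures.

(A₂/A₁)^0.4 = 5.39, so A₂/A₁ = 5.39^(1/0.4) = 5.39^2.5
ln(A₂/A₁) = ln 5.39 / 0.4 = 1.6845 / 0.4 = 4.2114
A₂/A₁ = e^4.2114 ≈ 67.45

67.4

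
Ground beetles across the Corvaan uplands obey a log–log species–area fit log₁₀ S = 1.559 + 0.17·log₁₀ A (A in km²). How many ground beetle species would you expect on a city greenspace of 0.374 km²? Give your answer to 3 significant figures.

30.6

S = 36.22 × 0.374^0.17
ln S = ln 36.22 + 0.17 × ln 0.374 = 3.5897 + 0.17 × -0.9835 = 3.4225
S = e^3.4225 ≈ 30.65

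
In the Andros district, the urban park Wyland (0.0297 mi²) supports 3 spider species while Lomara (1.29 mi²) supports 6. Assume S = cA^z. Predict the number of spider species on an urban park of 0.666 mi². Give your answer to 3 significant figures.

5.31

z = ln(6/3) / ln(1.29/0.0297) = 0.6931 / 3.7713 = 0.1838
c = 3 / 0.0297^0.1838 = 3 / 0.524 = 5.726
S₃ = 5.726 × 0.666^0.1838 = 5.726 × 0.928 ≈ 5.313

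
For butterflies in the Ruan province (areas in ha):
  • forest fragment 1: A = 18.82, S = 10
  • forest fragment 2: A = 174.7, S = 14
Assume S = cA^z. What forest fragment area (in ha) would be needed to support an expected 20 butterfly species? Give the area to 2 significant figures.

z = ln(14/10) / ln(174.7/18.82) = 0.3365 / 2.2282 = 0.1510
c = 10 / 18.82^0.1510 = 10 / 1.558 = 6.42
A = (20/6.42)^(1/0.1510) ⇒ ln A = ln(3.115)/0.1510 = 7.5250
A = e^7.5250 ≈ 1854 ha

1900 ha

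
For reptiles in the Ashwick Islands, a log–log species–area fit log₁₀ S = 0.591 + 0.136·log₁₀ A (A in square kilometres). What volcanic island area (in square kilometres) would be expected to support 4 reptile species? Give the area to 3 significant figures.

1.21 square kilometres

4 = 3.899 × A^0.136  ⇒  A^0.136 = 4/3.899 = 1.026
ln A = ln(1.026) / 0.136 = 0.0255 / 0.136 = 0.1873
A = e^0.1873 ≈ 1.206 square kilometres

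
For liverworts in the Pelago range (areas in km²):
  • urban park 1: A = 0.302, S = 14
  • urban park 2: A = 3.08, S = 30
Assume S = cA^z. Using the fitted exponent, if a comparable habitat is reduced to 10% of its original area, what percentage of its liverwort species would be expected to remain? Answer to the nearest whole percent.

47%

z = ln(30/14) / ln(3.08/0.302) = 0.7621 / 2.3223 = 0.3282
S_new/S_old = (A_new/A_old)^z = 0.1^0.3282 = exp(0.3282 × -2.3026) = 0.4697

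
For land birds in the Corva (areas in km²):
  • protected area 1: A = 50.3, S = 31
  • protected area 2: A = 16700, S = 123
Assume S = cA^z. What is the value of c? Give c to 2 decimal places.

z = ln(S₂/S₁) / ln(A₂/A₁) = ln(123/31) / ln(16700/50.3) = 1.3782 / 5.8052 = 0.2374
c = S₁ / A₁^z = 31 / 50.3^0.2374 = 31 / 2.535 = 12.23

12.23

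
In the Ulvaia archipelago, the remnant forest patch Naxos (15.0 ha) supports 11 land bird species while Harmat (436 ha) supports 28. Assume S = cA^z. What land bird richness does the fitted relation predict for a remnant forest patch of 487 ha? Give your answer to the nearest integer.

z = ln(28/11) / ln(436/15) = 0.9343 / 3.3696 = 0.2773
c = 11 / 15^0.2773 = 11 / 2.119 = 5.191
S₃ = 5.191 × 487^0.2773 = 5.191 × 5.561 ≈ 28.87

29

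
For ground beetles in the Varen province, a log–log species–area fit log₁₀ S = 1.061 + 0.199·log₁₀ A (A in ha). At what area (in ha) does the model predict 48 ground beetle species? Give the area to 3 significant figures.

48 = 11.51 × A^0.199  ⇒  A^0.199 = 48/11.51 = 4.171
ln A = ln(4.171) / 0.199 = 1.4282 / 0.199 = 7.1767
A = e^7.1767 ≈ 1309 ha

1310 ha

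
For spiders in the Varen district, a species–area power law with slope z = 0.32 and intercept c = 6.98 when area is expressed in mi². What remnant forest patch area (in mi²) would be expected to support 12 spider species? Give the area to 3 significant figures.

5.44 mi²

12 = 6.98 × A^0.32  ⇒  A^0.32 = 12/6.98 = 1.719
ln A = ln(1.719) / 0.32 = 0.5419 / 0.32 = 1.6933
A = e^1.6933 ≈ 5.437 mi²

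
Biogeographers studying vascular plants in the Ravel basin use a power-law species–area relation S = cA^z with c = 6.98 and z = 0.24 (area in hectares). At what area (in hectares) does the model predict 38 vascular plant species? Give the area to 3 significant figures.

1170 hectares

38 = 6.98 × A^0.24  ⇒  A^0.24 = 38/6.98 = 5.444
ln A = ln(5.444) / 0.24 = 1.6945 / 0.24 = 7.0606
A = e^7.0606 ≈ 1165 hectares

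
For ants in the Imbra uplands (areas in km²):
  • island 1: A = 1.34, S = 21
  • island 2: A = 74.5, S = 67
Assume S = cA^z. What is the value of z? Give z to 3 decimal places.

Taking logs: ln S = ln c + z ln A, so z = (ln S₂ − ln S₁)/(ln A₂ − ln A₁).
z = ln(67/21) / ln(74.5/1.34) = ln(3.19) / ln(55.6) = 1.1602 / 4.0181 = 0.2887

0.289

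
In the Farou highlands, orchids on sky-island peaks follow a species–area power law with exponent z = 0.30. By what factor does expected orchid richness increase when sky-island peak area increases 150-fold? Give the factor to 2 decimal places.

S₂/S₁ = (A₂/A₁)^z = 150^0.3
ln(S₂/S₁) = 0.3 × ln 150 = 0.3 × 5.0106 = 1.5032
S₂/S₁ = e^1.5032 ≈ 4.496

4.50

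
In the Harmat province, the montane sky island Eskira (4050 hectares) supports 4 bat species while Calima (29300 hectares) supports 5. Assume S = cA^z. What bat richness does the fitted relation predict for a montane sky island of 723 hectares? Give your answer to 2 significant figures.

3.3

z = ln(5/4) / ln(29300/4050) = 0.2231 / 1.9789 = 0.1128
c = 4 / 4050^0.1128 = 4 / 2.551 = 1.568
S₃ = 1.568 × 723^0.1128 = 1.568 × 2.101 ≈ 3.294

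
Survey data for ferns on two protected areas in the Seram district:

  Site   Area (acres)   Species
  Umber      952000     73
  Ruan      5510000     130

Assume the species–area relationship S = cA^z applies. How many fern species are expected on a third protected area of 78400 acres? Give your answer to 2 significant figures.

32

z = ln(130/73) / ln(5510000/952000) = 0.5771 / 1.7558 = 0.3287
c = 73 / 952000^0.3287 = 73 / 92.26 = 0.7912
S₃ = 0.7912 × 78400^0.3287 = 0.7912 × 40.61 ≈ 32.13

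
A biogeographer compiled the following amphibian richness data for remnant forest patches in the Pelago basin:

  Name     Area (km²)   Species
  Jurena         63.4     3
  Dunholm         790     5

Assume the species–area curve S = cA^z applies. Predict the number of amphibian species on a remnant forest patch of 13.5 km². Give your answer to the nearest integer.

z = ln(5/3) / ln(790/63.4) = 0.5108 / 2.5226 = 0.2025
c = 3 / 63.4^0.2025 = 3 / 2.317 = 1.295
S₃ = 1.295 × 13.5^0.2025 = 1.295 × 1.694 ≈ 2.193

2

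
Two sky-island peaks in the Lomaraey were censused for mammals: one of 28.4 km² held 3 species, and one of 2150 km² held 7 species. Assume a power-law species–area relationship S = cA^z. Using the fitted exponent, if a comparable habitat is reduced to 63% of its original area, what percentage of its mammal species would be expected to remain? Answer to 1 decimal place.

91.3%

z = ln(7/3) / ln(2150/28.4) = 0.8473 / 4.3268 = 0.1958
S_new/S_old = (A_new/A_old)^z = 0.63^0.1958 = exp(0.1958 × -0.4620) = 0.9135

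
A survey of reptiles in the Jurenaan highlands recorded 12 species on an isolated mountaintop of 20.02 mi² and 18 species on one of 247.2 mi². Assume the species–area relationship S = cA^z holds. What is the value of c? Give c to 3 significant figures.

7.40

z = ln(S₂/S₁) / ln(A₂/A₁) = ln(18/12) / ln(247.2/20.02) = 0.4055 / 2.5135 = 0.1613
c = S₁ / A₁^z = 12 / 20.02^0.1613 = 12 / 1.622 = 7.4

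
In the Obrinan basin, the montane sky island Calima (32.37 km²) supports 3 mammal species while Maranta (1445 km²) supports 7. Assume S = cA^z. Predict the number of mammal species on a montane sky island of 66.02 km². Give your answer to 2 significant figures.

3.5

z = ln(7/3) / ln(1445/32.37) = 0.8473 / 3.7986 = 0.2231
c = 3 / 32.37^0.2231 = 3 / 2.172 = 1.381
S₃ = 1.381 × 66.02^0.2231 = 1.381 × 2.546 ≈ 3.517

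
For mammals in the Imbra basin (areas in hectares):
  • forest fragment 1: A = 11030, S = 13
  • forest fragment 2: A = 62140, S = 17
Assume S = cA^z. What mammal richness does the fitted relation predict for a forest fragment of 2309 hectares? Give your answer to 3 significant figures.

10.2

z = ln(17/13) / ln(62140/11030) = 0.2683 / 1.7288 = 0.1552
c = 13 / 11030^0.1552 = 13 / 4.239 = 3.066
S₃ = 3.066 × 2309^0.1552 = 3.066 × 3.326 ≈ 10.2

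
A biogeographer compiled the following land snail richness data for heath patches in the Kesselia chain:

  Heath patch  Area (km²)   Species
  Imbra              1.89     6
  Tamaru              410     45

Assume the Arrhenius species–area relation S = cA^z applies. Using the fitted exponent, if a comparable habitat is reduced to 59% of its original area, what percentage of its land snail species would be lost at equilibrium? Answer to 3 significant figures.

z = ln(45/6) / ln(410/1.89) = 2.0149 / 5.3796 = 0.3745
S_new/S_old = (A_new/A_old)^z = 0.59^0.3745 = exp(0.3745 × -0.5276) = 0.8207
Fraction lost = 1 − 0.8207 = 0.1793

17.9%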